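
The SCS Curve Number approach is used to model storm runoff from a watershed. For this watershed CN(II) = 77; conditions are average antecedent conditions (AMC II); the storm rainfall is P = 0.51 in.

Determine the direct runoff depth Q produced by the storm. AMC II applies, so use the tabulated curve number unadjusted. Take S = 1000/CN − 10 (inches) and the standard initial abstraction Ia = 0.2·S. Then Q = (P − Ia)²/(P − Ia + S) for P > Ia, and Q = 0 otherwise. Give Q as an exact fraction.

AMC II — tabulated CN = 77 applies directly.
S = 1000/77 − 10 = 230/77 in ≈ 2.987 in
Initial abstraction Ia = S/5 = (230/77)/5 = 46/77 ≈ 0.597 in
P = 0.510 ≤ Ia = 0.597 in: entire storm abstracted, Q = 0.

Q = 0 in ≈ 0.000 in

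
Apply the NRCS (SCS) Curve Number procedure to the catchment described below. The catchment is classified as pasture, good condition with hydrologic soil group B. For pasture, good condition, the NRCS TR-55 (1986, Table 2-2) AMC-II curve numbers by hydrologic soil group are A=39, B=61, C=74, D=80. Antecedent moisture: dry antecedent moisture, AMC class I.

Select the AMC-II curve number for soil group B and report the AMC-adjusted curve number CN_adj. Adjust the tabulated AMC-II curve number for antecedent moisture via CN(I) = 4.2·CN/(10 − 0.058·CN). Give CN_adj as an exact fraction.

NRCS table: pasture, good condition, soil group B → CN(II) = 61
Adjust CN=61 to AMC I: 4.2·61/(10 − 0.058·61) → (1281/5) ÷ (3231/500) = 42700/1077 ≈ 39.647

CN_adj = 42700/1077 ≈ 39.647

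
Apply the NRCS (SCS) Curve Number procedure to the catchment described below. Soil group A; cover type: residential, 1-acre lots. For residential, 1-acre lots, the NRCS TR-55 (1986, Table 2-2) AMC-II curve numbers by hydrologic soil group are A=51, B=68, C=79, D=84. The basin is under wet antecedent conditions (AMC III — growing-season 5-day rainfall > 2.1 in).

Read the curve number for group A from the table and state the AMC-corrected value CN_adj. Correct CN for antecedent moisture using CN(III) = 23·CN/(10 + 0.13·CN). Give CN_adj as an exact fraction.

CN_adj = 117300/1663 ≈ 70.535

NRCS table: residential, 1-acre lots, soil group A → CN(II) = 51
CN(III) from CN(II)=51: (23·51)/(10 + 0.13·51) = 117300/1663 ≈ 70.535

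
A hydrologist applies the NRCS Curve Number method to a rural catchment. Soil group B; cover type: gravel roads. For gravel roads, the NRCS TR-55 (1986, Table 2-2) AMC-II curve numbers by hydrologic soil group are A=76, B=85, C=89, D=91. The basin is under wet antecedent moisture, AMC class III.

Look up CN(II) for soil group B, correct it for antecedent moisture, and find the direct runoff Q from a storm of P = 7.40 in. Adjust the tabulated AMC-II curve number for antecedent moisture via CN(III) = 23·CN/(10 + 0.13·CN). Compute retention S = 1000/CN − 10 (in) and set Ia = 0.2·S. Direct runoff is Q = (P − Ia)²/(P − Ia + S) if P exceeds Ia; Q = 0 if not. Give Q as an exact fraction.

NRCS table: gravel roads, soil group B → CN(II) = 85
CN(III) from CN(II)=85: (23·85)/(10 + 0.13·85) = 39100/421 ≈ 92.874
Retention S: 1000/CN − 10 with CN=92.874 → S = 300/391 ≈ 0.767 in
Initial abstraction Ia = S/5 = (300/391)/5 = 60/391 ≈ 0.153 in
Excess rainfall: 7.400 − 0.153 = 7.247 in; P > Ia so Q > 0
Q = (14167/1955)²/((14167/1955) + 300/391) = (200703889/3822025)/(15667/1955) = 200703889/30628985 in ≈ 6.553 in

Q = 200703889/30628985 in ≈ 6.553 in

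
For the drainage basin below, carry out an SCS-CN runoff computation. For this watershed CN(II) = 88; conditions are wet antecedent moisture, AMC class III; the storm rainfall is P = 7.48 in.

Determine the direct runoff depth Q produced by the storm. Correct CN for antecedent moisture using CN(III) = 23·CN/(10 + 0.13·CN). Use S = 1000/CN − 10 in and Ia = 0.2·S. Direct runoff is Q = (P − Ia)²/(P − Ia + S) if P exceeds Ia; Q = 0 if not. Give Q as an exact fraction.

Q = 2167926721/318217075 in ≈ 6.813 in

Wet (AMC III): CN(III) = 23·88/(10 + 0.13·88) = 2024/(536/25) = 6325/67 ≈ 94.403
S = 1000/(6325/67) − 10 = 150/253 in ≈ 0.593 in
Ia = 0.2·(150/253) = 30/253 in ≈ 0.119 in
Excess rainfall: 7.480 − 0.119 = 7.361 in; P > Ia so Q > 0
Runoff Q = (P−Ia)²/(P−Ia+S) = (7.361)²/(7.361+0.593) = 2167926721/318217075 ≈ 6.813 in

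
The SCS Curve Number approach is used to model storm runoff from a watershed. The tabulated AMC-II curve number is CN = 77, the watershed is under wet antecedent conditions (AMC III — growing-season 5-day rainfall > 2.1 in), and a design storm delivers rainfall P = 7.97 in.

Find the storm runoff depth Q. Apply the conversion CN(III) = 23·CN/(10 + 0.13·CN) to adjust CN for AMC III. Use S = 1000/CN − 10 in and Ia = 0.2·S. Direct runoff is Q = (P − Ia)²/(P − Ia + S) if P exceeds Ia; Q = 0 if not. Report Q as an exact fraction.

Q = 3524678161/534141300 in ≈ 6.599 in

Adjust CN=77 to AMC III: 23·77/(10 + 0.13·77) → 1771 ÷ (2001/100) = 7700/87 ≈ 88.506
Retention S: 1000/CN − 10 with CN=88.506 → S = 100/77 ≈ 1.299 in
Ia = 0.2S: 0.2·1.299 = 0.260 in (exactly 20/77)
P − Ia = 7.970 − 0.260 = 59369/7700 ≈ 7.710 in (> 0, runoff occurs)
Q = (59369/7700)²/((59369/7700) + 100/77) = (3524678161/59290000)/(69369/7700) = 3524678161/534141300 in ≈ 6.599 in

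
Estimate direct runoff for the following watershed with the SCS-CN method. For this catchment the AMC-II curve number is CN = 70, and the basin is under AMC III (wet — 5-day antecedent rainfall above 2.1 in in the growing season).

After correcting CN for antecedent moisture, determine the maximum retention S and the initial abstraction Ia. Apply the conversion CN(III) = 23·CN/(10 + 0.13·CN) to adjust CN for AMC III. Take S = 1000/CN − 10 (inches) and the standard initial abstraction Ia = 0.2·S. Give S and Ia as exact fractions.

Adjust CN=70 to AMC III: 23·70/(10 + 0.13·70) → 1610 ÷ (191/10) = 16100/191 ≈ 84.293
Retention S: 1000/CN − 10 with CN=84.293 → S = 300/161 ≈ 1.863 in
Ia = 0.2S: 0.2·1.863 = 0.373 in (exactly 60/161)

S = 300/161 in ≈ 1.863 in; Ia = 60/161 in ≈ 0.373 in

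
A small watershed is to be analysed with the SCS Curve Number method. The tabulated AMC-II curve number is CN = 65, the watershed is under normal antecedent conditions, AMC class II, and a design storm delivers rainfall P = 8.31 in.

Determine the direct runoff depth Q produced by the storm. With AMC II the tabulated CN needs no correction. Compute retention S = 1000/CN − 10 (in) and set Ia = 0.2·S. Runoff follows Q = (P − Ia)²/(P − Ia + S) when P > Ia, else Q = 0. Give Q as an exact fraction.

CN(II) = 65; AMC II needs no correction.
S = 1000/65 − 10 = 70/13 in ≈ 5.385 in
Ia = 0.2·(70/13) = 14/13 in ≈ 1.077 in
Since P=8.310 > Ia=1.077: effective rainfall P−Ia = 9403/1300 in
Runoff Q = (P−Ia)²/(P−Ia+S) = (7.233)²/(7.233+5.385) = 88416409/21323900 ≈ 4.146 in

Q = 88416409/21323900 in ≈ 4.146 in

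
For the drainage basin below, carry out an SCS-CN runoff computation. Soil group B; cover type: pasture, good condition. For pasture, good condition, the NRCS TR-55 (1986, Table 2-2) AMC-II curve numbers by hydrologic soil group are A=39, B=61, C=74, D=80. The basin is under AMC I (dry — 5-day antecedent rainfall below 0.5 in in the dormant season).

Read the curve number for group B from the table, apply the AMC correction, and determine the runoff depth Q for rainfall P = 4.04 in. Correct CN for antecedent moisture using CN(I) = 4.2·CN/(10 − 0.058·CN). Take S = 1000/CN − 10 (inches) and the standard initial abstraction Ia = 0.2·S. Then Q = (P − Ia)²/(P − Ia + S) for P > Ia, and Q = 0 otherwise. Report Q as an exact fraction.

Q = 112933129/1848130725 in ≈ 0.061 in

NRCS table: pasture, good condition, soil group B → CN(II) = 61
Adjust CN=61 to AMC I: 4.2·61/(10 − 0.058·61) → (1281/5) ÷ (3231/500) = 42700/1077 ≈ 39.647
S = 1000/(42700/1077) − 10 = 6500/427 in ≈ 15.222 in
Ia = 0.2S: 0.2·15.222 = 3.044 in (exactly 1300/427)
Excess rainfall: 4.040 − 3.044 = 0.996 in; P > Ia so Q > 0
Q = (10627/10675)²/((10627/10675) + 6500/427) = (112933129/113955625)/(173127/10675) = 112933129/1848130725 in ≈ 0.061 in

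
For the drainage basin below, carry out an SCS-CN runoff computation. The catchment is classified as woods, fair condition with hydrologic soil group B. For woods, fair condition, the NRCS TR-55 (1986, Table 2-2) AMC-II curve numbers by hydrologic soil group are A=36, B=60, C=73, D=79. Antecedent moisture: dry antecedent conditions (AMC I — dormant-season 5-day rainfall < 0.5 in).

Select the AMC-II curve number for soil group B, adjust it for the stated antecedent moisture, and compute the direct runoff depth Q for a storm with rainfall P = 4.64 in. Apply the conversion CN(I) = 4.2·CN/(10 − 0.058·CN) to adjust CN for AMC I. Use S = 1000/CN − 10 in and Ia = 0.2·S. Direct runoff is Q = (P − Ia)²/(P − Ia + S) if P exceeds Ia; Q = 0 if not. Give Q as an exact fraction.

NRCS table: woods, fair condition, soil group B → CN(II) = 60
CN(I) from CN(II)=60: (4.2·60)/(10 − 0.058·60) = 6300/163 ≈ 38.650
Max retention: S = 1000/(6300/163) − 10 = 1000/63 in (≈ 15.873 in)
Initial abstraction Ia = S/5 = (1000/63)/5 = 200/63 ≈ 3.175 in
P − Ia = 4.640 − 3.175 = 2308/1575 ≈ 1.465 in (> 0, runoff occurs)
Q = (2308/1575)²/((2308/1575) + 1000/63) = (5326864/2480625)/(27308/1575) = 1331716/10752525 in ≈ 0.124 in

Q = 1331716/10752525 in ≈ 0.124 in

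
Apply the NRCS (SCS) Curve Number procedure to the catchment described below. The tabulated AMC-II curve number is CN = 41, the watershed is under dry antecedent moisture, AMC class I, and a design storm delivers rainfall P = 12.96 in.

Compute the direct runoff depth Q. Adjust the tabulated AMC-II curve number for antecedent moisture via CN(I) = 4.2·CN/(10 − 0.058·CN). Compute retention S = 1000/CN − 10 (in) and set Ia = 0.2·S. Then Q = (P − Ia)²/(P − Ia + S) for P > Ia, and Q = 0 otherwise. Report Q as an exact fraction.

Q = 4320695824/4676112525 in ≈ 0.924 in

Dry (AMC I): CN(I) = 4.2·41/(10 − 0.058·41) = (861/5)/(3811/500) = 86100/3811 ≈ 22.592
Retention S: 1000/CN − 10 with CN=22.592 → S = 29500/861 ≈ 34.262 in
Ia = 0.2·(29500/861) = 5900/861 in ≈ 6.852 in
P − Ia = 12.960 − 6.852 = 131464/21525 ≈ 6.108 in (> 0, runoff occurs)
Q: (131464/21525)² ÷ (868964/21525) = 4320695824/4676112525 in (≈ 0.924 in)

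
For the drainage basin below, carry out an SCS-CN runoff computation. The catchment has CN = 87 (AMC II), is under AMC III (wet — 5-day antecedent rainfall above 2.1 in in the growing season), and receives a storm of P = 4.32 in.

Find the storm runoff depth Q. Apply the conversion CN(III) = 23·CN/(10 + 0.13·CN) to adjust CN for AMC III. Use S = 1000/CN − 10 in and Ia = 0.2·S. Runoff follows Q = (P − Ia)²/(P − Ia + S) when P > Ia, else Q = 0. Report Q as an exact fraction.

Q = 10983878416/3027863175 in ≈ 3.628 in

Wet (AMC III): CN(III) = 23·87/(10 + 0.13·87) = 2001/(2131/100) = 200100/2131 ≈ 93.900
S = 1000/(200100/2131) − 10 = 1300/2001 in ≈ 0.650 in
Ia = 0.2S: 0.2·0.650 = 0.130 in (exactly 260/2001)
P − Ia = 4.320 − 0.130 = 209608/50025 ≈ 4.190 in (> 0, runoff occurs)
Q: (209608/50025)² ÷ (242108/50025) = 10983878416/3027863175 in (≈ 3.628 in)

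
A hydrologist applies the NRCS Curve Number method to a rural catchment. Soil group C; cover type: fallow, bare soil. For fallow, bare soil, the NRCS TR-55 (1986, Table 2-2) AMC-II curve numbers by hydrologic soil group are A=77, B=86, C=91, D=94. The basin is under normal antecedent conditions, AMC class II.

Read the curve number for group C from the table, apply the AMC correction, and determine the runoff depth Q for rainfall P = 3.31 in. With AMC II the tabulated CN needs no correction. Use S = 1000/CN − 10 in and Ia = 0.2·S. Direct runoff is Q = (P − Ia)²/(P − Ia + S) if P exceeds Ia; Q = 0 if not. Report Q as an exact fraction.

NRCS table: fallow, bare soil, soil group C → CN(II) = 91
CN(II) = 91; AMC II needs no correction.
Retention S: 1000/CN − 10 with CN=91.000 → S = 90/91 ≈ 0.989 in
Ia = 0.2S: 0.2·0.989 = 0.198 in (exactly 18/91)
Since P=3.310 > Ia=0.198: effective rainfall P−Ia = 28321/9100 in
Q: (28321/9100)² ÷ (37321/9100) = 802079041/339621100 in (≈ 2.362 in)

Q = 802079041/339621100 in ≈ 2.362 in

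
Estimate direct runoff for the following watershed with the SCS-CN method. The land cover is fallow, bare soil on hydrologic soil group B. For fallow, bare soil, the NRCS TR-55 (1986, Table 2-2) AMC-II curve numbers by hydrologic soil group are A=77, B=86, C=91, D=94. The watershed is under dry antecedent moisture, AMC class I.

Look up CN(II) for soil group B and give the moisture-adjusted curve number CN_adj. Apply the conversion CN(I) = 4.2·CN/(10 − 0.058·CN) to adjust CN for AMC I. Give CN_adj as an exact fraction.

NRCS table: fallow, bare soil, soil group B → CN(II) = 86
Dry (AMC I): CN(I) = 4.2·86/(10 − 0.058·86) = (1806/5)/(1253/250) = 12900/179 ≈ 72.067

CN_adj = 12900/179 ≈ 72.067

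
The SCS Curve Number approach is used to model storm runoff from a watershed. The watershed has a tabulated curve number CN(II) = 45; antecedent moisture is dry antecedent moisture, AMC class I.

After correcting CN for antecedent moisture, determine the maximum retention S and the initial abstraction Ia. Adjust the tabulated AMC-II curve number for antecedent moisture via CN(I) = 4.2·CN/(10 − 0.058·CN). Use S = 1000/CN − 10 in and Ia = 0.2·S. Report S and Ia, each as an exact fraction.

CN(I) from CN(II)=45: (4.2·45)/(10 − 0.058·45) = 18900/739 ≈ 25.575
S = 1000/(18900/739) − 10 = 5500/189 in ≈ 29.101 in
Ia = 0.2S: 0.2·29.101 = 5.820 in (exactly 1100/189)

S = 5500/189 in ≈ 29.101 in; Ia = 1100/189 in ≈ 5.820 in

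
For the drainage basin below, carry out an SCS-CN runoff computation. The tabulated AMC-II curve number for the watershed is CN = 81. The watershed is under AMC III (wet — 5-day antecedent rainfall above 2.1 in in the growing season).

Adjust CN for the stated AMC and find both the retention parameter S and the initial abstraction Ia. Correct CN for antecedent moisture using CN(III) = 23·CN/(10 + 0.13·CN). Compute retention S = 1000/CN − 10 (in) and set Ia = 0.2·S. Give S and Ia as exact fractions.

Adjust CN=81 to AMC III: 23·81/(10 + 0.13·81) → 1863 ÷ (2053/100) = 186300/2053 ≈ 90.745
Max retention: S = 1000/(186300/2053) − 10 = 1900/1863 in (≈ 1.020 in)
Initial abstraction Ia = S/5 = (1900/1863)/5 = 380/1863 ≈ 0.204 in

S = 1900/1863 in ≈ 1.020 in; Ia = 380/1863 in ≈ 0.204 in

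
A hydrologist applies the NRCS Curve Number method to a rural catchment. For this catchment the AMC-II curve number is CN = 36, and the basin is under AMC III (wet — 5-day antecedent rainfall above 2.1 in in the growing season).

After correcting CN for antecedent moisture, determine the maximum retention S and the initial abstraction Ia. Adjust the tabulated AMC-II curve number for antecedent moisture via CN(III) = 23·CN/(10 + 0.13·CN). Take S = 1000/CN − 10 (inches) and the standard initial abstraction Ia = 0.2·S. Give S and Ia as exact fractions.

Adjust CN=36 to AMC III: 23·36/(10 + 0.13·36) → 828 ÷ (367/25) = 20700/367 ≈ 56.403
Retention S: 1000/CN − 10 with CN=56.403 → S = 1600/207 ≈ 7.729 in
Ia = 0.2·(1600/207) = 320/207 in ≈ 1.546 in

S = 1600/207 in ≈ 7.729 in; Ia = 320/207 in ≈ 1.546 in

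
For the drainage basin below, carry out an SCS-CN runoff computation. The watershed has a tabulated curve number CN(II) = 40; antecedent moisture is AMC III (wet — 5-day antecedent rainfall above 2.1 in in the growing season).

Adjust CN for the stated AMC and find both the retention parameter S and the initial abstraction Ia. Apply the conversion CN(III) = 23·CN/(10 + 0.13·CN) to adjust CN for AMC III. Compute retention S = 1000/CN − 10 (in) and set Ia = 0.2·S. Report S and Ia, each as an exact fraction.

S = 150/23 in ≈ 6.522 in; Ia = 30/23 in ≈ 1.304 in

CN(III) from CN(II)=40: (23·40)/(10 + 0.13·40) = 1150/19 ≈ 60.526
S = 1000/(1150/19) − 10 = 150/23 in ≈ 6.522 in
Initial abstraction Ia = S/5 = (150/23)/5 = 30/23 ≈ 1.304 in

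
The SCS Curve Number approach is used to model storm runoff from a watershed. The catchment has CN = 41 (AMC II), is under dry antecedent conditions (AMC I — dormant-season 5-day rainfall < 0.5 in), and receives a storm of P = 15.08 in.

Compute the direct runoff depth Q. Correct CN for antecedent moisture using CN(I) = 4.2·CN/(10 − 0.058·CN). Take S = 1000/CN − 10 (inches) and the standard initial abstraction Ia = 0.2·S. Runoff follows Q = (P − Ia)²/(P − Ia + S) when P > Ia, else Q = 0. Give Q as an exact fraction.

Q = 31363347409/19686700425 in ≈ 1.593 in

CN(I) from CN(II)=41: (4.2·41)/(10 − 0.058·41) = 86100/3811 ≈ 22.592
S = 1000/(86100/3811) − 10 = 29500/861 in ≈ 34.262 in
Ia = 0.2·(29500/861) = 5900/861 in ≈ 6.852 in
Since P=15.080 > Ia=6.852: effective rainfall P−Ia = 177097/21525 in
Q: (177097/21525)² ÷ (914597/21525) = 31363347409/19686700425 in (≈ 1.593 in)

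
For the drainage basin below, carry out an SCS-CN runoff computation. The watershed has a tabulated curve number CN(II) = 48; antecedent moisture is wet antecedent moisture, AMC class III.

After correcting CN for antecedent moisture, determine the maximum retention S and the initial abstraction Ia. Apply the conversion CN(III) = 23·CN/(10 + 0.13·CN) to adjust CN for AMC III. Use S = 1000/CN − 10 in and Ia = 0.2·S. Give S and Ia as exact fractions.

Wet (AMC III): CN(III) = 23·48/(10 + 0.13·48) = 1104/(406/25) = 13800/203 ≈ 67.980
Max retention: S = 1000/(13800/203) − 10 = 325/69 in (≈ 4.710 in)
Initial abstraction Ia = S/5 = (325/69)/5 = 65/69 ≈ 0.942 in

S = 325/69 in ≈ 4.710 in; Ia = 65/69 in ≈ 0.942 in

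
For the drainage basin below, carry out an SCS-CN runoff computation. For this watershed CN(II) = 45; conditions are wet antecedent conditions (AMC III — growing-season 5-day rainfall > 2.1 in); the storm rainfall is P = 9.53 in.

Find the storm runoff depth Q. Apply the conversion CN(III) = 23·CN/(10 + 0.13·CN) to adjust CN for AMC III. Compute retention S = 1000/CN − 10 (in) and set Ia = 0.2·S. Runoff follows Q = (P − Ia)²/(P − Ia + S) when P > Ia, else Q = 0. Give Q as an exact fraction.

Q = 30719923441/5905109700 in ≈ 5.202 in

Adjust CN=45 to AMC III: 23·45/(10 + 0.13·45) → 1035 ÷ (317/20) = 20700/317 ≈ 65.300
Retention S: 1000/CN − 10 with CN=65.300 → S = 1100/207 ≈ 5.314 in
Ia = 0.2·(1100/207) = 220/207 in ≈ 1.063 in
Excess rainfall: 9.530 − 1.063 = 8.467 in; P > Ia so Q > 0
Runoff Q = (P−Ia)²/(P−Ia+S) = (8.467)²/(8.467+5.314) = 30719923441/5905109700 ≈ 5.202 in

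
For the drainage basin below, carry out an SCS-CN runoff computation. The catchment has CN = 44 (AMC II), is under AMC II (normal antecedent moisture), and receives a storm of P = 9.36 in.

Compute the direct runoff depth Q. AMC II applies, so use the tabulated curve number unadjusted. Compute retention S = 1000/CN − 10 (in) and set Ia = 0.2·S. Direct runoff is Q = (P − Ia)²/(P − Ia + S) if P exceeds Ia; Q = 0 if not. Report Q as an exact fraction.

Average conditions: CN = 44 (no AMC adjustment).
Retention S: 1000/CN − 10 with CN=44.000 → S = 140/11 ≈ 12.727 in
Ia = 0.2·(140/11) = 28/11 in ≈ 2.545 in
Excess rainfall: 9.360 − 2.545 = 6.815 in; P > Ia so Q > 0
Q = (1874/275)²/((1874/275) + 140/11) = (3511876/75625)/(5374/275) = 1755938/738925 in ≈ 2.376 in

Q = 1755938/738925 in ≈ 2.376 in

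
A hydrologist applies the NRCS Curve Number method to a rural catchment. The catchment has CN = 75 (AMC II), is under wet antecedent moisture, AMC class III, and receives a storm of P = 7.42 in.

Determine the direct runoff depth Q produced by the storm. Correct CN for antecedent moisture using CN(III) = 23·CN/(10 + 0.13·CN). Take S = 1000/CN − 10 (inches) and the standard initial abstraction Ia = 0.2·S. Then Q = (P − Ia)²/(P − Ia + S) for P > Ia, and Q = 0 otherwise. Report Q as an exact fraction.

Wet (AMC III): CN(III) = 23·75/(10 + 0.13·75) = 1725/(79/4) = 6900/79 ≈ 87.342
S = 1000/(6900/79) − 10 = 100/69 in ≈ 1.449 in
Ia = 0.2·(100/69) = 20/69 in ≈ 0.290 in
Excess rainfall: 7.420 − 0.290 = 7.130 in; P > Ia so Q > 0
Q = (24599/3450)²/((24599/3450) + 100/69) = (605110801/11902500)/(29599/3450) = 605110801/102116550 in ≈ 5.926 in

Q = 605110801/102116550 in ≈ 5.926 in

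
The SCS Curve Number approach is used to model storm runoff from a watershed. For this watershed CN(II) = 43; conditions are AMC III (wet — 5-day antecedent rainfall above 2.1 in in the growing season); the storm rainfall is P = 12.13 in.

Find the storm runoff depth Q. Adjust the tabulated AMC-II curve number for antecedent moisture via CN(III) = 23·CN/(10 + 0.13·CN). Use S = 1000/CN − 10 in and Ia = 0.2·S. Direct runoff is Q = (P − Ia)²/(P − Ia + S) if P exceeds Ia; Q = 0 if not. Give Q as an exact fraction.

CN(III) from CN(II)=43: (23·43)/(10 + 0.13·43) = 98900/1559 ≈ 63.438
Max retention: S = 1000/(98900/1559) − 10 = 5700/989 in (≈ 5.763 in)
Ia = 0.2S: 0.2·5.763 = 1.153 in (exactly 1140/989)
Excess rainfall: 12.130 − 1.153 = 10.977 in; P > Ia so Q > 0
Runoff Q = (P−Ia)²/(P−Ia+S) = (10.977)²/(10.977+5.763) = 1178651121649/163744477300 ≈ 7.198 in

Q = 1178651121649/163744477300 in ≈ 7.198 in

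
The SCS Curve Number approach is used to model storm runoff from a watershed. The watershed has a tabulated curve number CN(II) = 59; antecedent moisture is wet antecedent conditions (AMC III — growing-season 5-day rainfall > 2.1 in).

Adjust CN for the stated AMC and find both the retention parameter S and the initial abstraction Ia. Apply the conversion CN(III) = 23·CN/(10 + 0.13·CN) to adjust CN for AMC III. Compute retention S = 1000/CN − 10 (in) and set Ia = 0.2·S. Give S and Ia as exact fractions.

Adjust CN=59 to AMC III: 23·59/(10 + 0.13·59) → 1357 ÷ (1767/100) = 135700/1767 ≈ 76.797
Retention S: 1000/CN − 10 with CN=76.797 → S = 4100/1357 ≈ 3.021 in
Initial abstraction Ia = S/5 = (4100/1357)/5 = 820/1357 ≈ 0.604 in

S = 4100/1357 in ≈ 3.021 in; Ia = 820/1357 in ≈ 0.604 in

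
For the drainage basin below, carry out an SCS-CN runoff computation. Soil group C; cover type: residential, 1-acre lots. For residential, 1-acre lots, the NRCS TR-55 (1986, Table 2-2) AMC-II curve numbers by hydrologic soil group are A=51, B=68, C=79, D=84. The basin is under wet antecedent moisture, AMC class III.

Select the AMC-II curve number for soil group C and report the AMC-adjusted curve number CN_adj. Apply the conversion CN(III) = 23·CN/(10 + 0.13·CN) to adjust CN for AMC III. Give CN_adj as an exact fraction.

CN_adj = 181700/2027 ≈ 89.640

NRCS table: residential, 1-acre lots, soil group C → CN(II) = 79
Wet (AMC III): CN(III) = 23·79/(10 + 0.13·79) = 1817/(2027/100) = 181700/2027 ≈ 89.640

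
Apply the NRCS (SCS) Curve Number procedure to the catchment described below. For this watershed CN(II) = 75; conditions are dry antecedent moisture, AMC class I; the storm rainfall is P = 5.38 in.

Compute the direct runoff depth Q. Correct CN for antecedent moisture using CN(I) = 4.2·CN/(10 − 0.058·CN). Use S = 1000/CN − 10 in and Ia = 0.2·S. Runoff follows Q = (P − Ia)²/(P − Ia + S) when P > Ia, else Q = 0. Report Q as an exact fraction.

Dry (AMC I): CN(I) = 4.2·75/(10 − 0.058·75) = 315/(113/20) = 6300/113 ≈ 55.752
S = 1000/(6300/113) − 10 = 500/63 in ≈ 7.937 in
Ia = 0.2S: 0.2·7.937 = 1.587 in (exactly 100/63)
Excess rainfall: 5.380 − 1.587 = 3.793 in; P > Ia so Q > 0
Runoff Q = (P−Ia)²/(P−Ia+S) = (3.793)²/(3.793+7.937) = 142730809/116383050 ≈ 1.226 in

Q = 142730809/116383050 in ≈ 1.226 in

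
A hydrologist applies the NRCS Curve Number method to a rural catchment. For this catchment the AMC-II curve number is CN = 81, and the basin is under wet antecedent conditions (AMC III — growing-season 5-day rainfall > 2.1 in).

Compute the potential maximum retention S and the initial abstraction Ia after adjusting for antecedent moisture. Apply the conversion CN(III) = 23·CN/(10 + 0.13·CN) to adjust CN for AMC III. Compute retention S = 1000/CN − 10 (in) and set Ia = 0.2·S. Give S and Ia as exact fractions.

S = 1900/1863 in ≈ 1.020 in; Ia = 380/1863 in ≈ 0.204 in

Wet (AMC III): CN(III) = 23·81/(10 + 0.13·81) = 1863/(2053/100) = 186300/2053 ≈ 90.745
Retention S: 1000/CN − 10 with CN=90.745 → S = 1900/1863 ≈ 1.020 in
Ia = 0.2S: 0.2·1.020 = 0.204 in (exactly 380/1863)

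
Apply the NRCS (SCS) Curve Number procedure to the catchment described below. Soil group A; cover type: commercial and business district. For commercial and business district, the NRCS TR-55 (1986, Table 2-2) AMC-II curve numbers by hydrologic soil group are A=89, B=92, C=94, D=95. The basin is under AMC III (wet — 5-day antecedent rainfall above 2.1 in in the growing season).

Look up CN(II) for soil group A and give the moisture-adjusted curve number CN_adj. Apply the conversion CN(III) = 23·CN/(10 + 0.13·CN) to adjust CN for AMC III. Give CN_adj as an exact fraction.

CN_adj = 204700/2157 ≈ 94.900

NRCS table: commercial and business district, soil group A → CN(II) = 89
Adjust CN=89 to AMC III: 23·89/(10 + 0.13·89) → 2047 ÷ (2157/100) = 204700/2157 ≈ 94.900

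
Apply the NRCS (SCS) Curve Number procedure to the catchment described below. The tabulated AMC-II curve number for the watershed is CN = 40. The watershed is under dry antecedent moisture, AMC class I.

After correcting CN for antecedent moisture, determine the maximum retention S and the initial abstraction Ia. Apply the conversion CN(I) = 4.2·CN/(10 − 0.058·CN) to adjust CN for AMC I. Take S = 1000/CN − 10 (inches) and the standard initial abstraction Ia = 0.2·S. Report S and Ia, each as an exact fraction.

S = 250/7 in ≈ 35.714 in; Ia = 50/7 in ≈ 7.143 in

Dry (AMC I): CN(I) = 4.2·40/(10 − 0.058·40) = 168/(192/25) = 175/8 ≈ 21.875
Max retention: S = 1000/(175/8) − 10 = 250/7 in (≈ 35.714 in)
Initial abstraction Ia = S/5 = (250/7)/5 = 50/7 ≈ 7.143 in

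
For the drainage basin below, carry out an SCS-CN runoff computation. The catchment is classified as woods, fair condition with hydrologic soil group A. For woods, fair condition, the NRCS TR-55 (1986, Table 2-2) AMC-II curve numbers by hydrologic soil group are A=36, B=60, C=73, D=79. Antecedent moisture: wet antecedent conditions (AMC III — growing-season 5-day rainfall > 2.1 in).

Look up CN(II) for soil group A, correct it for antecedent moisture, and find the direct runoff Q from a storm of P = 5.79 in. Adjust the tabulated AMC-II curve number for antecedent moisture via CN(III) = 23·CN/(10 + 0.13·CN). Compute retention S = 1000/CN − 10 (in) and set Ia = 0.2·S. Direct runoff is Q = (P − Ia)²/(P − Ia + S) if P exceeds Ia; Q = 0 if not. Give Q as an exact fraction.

NRCS table: woods, fair condition, soil group A → CN(II) = 36
Wet (AMC III): CN(III) = 23·36/(10 + 0.13·36) = 828/(367/25) = 20700/367 ≈ 56.403
Retention S: 1000/CN − 10 with CN=56.403 → S = 1600/207 ≈ 7.729 in
Initial abstraction Ia = S/5 = (1600/207)/5 = 320/207 ≈ 1.546 in
Excess rainfall: 5.790 − 1.546 = 4.244 in; P > Ia so Q > 0
Q = (87853/20700)²/((87853/20700) + 1600/207) = (7718149609/428490000)/(247853/20700) = 7718149609/5130557100 in ≈ 1.504 in

Q = 7718149609/5130557100 in ≈ 1.504 in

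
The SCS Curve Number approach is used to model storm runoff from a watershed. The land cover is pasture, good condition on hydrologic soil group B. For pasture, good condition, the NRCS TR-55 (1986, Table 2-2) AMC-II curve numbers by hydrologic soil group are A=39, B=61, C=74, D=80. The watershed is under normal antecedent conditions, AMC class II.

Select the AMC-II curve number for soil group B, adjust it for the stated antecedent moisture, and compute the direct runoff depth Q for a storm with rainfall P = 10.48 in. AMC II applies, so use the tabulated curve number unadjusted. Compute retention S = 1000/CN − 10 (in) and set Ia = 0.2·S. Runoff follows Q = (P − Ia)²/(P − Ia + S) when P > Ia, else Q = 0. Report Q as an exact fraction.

Q = 98448512/18133775 in ≈ 5.429 in

NRCS table: pasture, good condition, soil group B → CN(II) = 61
AMC II — tabulated CN = 61 applies directly.
Retention S: 1000/CN − 10 with CN=61.000 → S = 390/61 ≈ 6.393 in
Initial abstraction Ia = S/5 = (390/61)/5 = 78/61 ≈ 1.279 in
Since P=10.480 > Ia=1.279: effective rainfall P−Ia = 14032/1525 in
Q: (14032/1525)² ÷ (23782/1525) = 98448512/18133775 in (≈ 5.429 in)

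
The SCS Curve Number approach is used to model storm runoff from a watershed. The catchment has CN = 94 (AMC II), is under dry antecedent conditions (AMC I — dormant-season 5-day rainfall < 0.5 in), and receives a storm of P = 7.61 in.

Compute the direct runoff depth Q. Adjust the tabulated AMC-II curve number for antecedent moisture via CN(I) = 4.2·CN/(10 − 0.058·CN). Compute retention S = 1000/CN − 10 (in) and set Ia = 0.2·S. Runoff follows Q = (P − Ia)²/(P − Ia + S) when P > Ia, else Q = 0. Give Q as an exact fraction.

Adjust CN=94 to AMC I: 4.2·94/(10 − 0.058·94) → (1974/5) ÷ (1137/250) = 32900/379 ≈ 86.807
Retention S: 1000/CN − 10 with CN=86.807 → S = 500/329 ≈ 1.520 in
Initial abstraction Ia = S/5 = (500/329)/5 = 100/329 ≈ 0.304 in
Since P=7.610 > Ia=0.304: effective rainfall P−Ia = 240369/32900 in
Q = (240369/32900)²/((240369/32900) + 500/329) = (57777256161/1082410000)/(290369/32900) = 57777256161/9553140100 in ≈ 6.048 in

Q = 57777256161/9553140100 in ≈ 6.048 in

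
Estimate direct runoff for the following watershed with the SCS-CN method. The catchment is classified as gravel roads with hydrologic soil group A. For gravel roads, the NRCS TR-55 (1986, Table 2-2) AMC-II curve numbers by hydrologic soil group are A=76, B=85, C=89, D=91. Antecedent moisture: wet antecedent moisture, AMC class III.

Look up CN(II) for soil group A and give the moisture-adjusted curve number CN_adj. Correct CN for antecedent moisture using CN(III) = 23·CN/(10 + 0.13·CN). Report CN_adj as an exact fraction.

NRCS table: gravel roads, soil group A → CN(II) = 76
Adjust CN=76 to AMC III: 23·76/(10 + 0.13·76) → 1748 ÷ (497/25) = 43700/497 ≈ 87.928

CN_adj = 43700/497 ≈ 87.928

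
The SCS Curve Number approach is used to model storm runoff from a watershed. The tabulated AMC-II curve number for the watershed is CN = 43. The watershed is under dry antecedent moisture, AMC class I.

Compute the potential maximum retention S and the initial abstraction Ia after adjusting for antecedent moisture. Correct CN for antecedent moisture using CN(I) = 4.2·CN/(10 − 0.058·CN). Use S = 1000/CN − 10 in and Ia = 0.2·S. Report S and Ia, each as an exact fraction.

S = 9500/301 in ≈ 31.561 in; Ia = 1900/301 in ≈ 6.312 in

CN(I) from CN(II)=43: (4.2·43)/(10 − 0.058·43) = 30100/1251 ≈ 24.061
Retention S: 1000/CN − 10 with CN=24.061 → S = 9500/301 ≈ 31.561 in
Ia = 0.2·(9500/301) = 1900/301 in ≈ 6.312 in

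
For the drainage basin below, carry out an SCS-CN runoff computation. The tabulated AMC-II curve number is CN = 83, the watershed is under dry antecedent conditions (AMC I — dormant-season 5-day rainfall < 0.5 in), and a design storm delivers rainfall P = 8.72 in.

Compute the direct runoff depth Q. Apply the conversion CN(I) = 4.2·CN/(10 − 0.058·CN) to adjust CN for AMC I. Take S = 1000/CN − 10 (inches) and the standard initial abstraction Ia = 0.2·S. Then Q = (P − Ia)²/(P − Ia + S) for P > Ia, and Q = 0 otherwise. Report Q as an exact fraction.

Q = 56944350338/11982558525 in ≈ 4.752 in

CN(I) from CN(II)=83: (4.2·83)/(10 − 0.058·83) = 174300/2593 ≈ 67.219
Max retention: S = 1000/(174300/2593) − 10 = 8500/1743 in (≈ 4.877 in)
Initial abstraction Ia = S/5 = (8500/1743)/5 = 1700/1743 ≈ 0.975 in
Since P=8.720 > Ia=0.975: effective rainfall P−Ia = 337474/43575 in
Q: (337474/43575)² ÷ (549974/43575) = 56944350338/11982558525 in (≈ 4.752 in)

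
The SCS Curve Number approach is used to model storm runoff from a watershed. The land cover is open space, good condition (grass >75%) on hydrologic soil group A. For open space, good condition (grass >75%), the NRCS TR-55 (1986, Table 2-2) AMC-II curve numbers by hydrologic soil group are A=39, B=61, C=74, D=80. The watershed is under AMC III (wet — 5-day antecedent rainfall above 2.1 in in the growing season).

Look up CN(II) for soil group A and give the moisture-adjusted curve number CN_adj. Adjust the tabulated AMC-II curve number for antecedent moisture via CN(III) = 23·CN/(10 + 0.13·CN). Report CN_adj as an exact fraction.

CN_adj = 89700/1507 ≈ 59.522

NRCS table: open space, good condition (grass >75%), soil group A → CN(II) = 39
Adjust CN=39 to AMC III: 23·39/(10 + 0.13·39) → 897 ÷ (1507/100) = 89700/1507 ≈ 59.522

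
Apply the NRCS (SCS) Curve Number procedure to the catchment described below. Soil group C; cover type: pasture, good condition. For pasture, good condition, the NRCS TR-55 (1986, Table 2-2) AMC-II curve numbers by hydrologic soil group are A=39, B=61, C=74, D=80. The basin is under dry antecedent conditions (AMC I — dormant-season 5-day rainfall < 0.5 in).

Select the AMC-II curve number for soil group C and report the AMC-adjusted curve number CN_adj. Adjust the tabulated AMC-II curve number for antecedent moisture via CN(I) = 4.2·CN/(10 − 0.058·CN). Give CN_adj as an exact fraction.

NRCS table: pasture, good condition, soil group C → CN(II) = 74
Dry (AMC I): CN(I) = 4.2·74/(10 − 0.058·74) = (1554/5)/(1427/250) = 77700/1427 ≈ 54.450

CN_adj = 77700/1427 ≈ 54.450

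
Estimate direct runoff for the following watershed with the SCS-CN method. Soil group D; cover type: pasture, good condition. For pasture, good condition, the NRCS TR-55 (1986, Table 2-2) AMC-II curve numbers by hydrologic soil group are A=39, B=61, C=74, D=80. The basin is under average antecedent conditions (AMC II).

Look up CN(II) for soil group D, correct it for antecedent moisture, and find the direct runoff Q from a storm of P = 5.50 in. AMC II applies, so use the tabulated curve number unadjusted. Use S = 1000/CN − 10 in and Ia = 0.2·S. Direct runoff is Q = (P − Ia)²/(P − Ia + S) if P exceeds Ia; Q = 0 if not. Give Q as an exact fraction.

NRCS table: pasture, good condition, soil group D → CN(II) = 80
Average conditions: CN = 80 (no AMC adjustment).
Retention S: 1000/CN − 10 with CN=80.000 → S = 5/2 ≈ 2.500 in
Ia = 0.2S: 0.2·2.500 = 0.500 in (exactly 1/2)
P − Ia = 5.500 − 0.500 = 5 ≈ 5.000 in (> 0, runoff occurs)
Q: 5² ÷ (15/2) = 10/3 in (≈ 3.333 in)

Q = 10/3 in ≈ 3.333 in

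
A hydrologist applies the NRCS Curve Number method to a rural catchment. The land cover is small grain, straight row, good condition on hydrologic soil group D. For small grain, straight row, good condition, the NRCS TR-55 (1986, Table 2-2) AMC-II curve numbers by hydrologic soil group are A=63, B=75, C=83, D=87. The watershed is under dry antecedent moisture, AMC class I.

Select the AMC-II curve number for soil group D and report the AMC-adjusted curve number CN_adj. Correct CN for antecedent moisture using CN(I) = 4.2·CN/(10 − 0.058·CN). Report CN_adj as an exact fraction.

CN_adj = 182700/2477 ≈ 73.759

NRCS table: small grain, straight row, good condition, soil group D → CN(II) = 87
Dry (AMC I): CN(I) = 4.2·87/(10 − 0.058·87) = (1827/5)/(2477/500) = 182700/2477 ≈ 73.759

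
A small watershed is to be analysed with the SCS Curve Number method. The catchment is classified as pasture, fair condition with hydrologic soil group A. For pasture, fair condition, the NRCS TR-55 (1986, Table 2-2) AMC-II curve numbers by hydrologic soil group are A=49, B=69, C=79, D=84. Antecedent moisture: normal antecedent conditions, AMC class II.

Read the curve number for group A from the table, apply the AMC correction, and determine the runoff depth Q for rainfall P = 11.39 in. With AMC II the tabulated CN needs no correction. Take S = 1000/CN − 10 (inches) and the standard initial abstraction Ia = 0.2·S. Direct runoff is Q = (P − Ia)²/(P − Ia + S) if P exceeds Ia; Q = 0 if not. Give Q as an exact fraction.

Q = 122374313/27846700 in ≈ 4.395 in

NRCS table: pasture, fair condition, soil group A → CN(II) = 49
Average conditions: CN = 49 (no AMC adjustment).
Retention S: 1000/CN − 10 with CN=49.000 → S = 510/49 ≈ 10.408 in
Initial abstraction Ia = S/5 = (510/49)/5 = 102/49 ≈ 2.082 in
Since P=11.390 > Ia=2.082: effective rainfall P−Ia = 45611/4900 in
Q: (45611/4900)² ÷ (96611/4900) = 122374313/27846700 in (≈ 4.395 in)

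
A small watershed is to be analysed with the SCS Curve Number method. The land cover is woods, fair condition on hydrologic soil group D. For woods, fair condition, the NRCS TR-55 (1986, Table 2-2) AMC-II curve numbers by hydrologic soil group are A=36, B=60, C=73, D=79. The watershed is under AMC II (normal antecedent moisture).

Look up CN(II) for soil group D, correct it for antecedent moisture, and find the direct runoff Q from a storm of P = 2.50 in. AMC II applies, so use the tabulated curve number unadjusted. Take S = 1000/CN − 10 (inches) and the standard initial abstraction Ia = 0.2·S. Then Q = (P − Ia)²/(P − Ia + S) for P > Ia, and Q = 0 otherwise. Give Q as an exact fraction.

NRCS table: woods, fair condition, soil group D → CN(II) = 79
AMC II — tabulated CN = 79 applies directly.
Max retention: S = 1000/79 − 10 = 210/79 in (≈ 2.658 in)
Ia = 0.2S: 0.2·2.658 = 0.532 in (exactly 42/79)
Excess rainfall: 2.500 − 0.532 = 1.968 in; P > Ia so Q > 0
Q: (311/158)² ÷ (731/158) = 96721/115498 in (≈ 0.837 in)

Q = 96721/115498 in ≈ 0.837 in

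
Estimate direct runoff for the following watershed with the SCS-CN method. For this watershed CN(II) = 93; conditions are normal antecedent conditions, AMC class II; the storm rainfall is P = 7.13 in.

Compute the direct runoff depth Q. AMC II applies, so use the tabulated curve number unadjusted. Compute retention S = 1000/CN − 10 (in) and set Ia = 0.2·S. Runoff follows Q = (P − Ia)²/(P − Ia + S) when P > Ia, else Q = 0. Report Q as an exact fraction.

Q = 4213178281/668753700 in ≈ 6.300 in

CN(II) = 93; AMC II needs no correction.
Retention S: 1000/CN − 10 with CN=93.000 → S = 70/93 ≈ 0.753 in
Initial abstraction Ia = S/5 = (70/93)/5 = 14/93 ≈ 0.151 in
Since P=7.130 > Ia=0.151: effective rainfall P−Ia = 64909/9300 in
Runoff Q = (P−Ia)²/(P−Ia+S) = (6.979)²/(6.979+0.753) = 4213178281/668753700 ≈ 6.300 in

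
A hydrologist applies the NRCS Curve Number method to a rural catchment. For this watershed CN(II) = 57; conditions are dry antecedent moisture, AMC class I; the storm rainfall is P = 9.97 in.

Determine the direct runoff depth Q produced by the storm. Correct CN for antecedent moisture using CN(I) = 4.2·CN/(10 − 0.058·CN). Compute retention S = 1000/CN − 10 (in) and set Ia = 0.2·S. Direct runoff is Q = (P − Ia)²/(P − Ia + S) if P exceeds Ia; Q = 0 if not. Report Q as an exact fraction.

Adjust CN=57 to AMC I: 4.2·57/(10 − 0.058·57) → (1197/5) ÷ (3347/500) = 119700/3347 ≈ 35.763
Retention S: 1000/CN − 10 with CN=35.763 → S = 21500/1197 ≈ 17.962 in
Ia = 0.2S: 0.2·17.962 = 3.592 in (exactly 4300/1197)
Since P=9.970 > Ia=3.592: effective rainfall P−Ia = 763409/119700 in
Q = (763409/119700)²/((763409/119700) + 21500/1197) = (582793301281/14328090000)/(2913409/119700) = 582793301281/348735057300 in ≈ 1.671 in

Q = 582793301281/348735057300 in ≈ 1.671 in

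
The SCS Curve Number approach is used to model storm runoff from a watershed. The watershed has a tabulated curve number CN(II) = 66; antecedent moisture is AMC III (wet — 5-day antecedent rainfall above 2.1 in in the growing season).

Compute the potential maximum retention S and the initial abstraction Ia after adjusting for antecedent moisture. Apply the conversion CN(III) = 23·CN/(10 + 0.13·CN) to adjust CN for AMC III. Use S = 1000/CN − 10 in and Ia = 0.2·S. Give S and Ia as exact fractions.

Wet (AMC III): CN(III) = 23·66/(10 + 0.13·66) = 1518/(929/50) = 75900/929 ≈ 81.701
Retention S: 1000/CN − 10 with CN=81.701 → S = 1700/759 ≈ 2.240 in
Ia = 0.2S: 0.2·2.240 = 0.448 in (exactly 340/759)

S = 1700/759 in ≈ 2.240 in; Ia = 340/759 in ≈ 0.448 in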